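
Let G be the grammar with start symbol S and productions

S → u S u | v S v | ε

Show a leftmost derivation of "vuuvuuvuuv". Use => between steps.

S => vSv => vuSuv => vuuSuuv => vuuvSvuuv => vuuvuSuvuuv => vuuvuuvuuv

S => vSv   [S → v S v]
vSv => vuSuv   [S → u S u]
vuSuv => vuuSuuv   [S → u S u]
vuuSuuv => vuuvSvuuv   [S → v S v]
vuuvSvuuv => vuuvuSuvuuv   [S → u S u]
vuuvuSuvuuv => vuuvuuvuuv   [S → ε]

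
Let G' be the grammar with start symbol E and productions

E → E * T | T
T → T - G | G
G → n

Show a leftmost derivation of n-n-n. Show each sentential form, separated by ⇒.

E ⇒ T ⇒ T-G ⇒ T-G-G ⇒ G-G-G ⇒ n-G-G ⇒ n-n-G ⇒ n-n-n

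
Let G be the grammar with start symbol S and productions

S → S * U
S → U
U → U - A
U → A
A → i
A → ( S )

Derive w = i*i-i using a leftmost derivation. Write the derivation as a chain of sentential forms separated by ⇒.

S ⇒ S*U ⇒ U*U ⇒ A*U ⇒ i*U ⇒ i*U-A ⇒ i*A-A ⇒ i*i-A ⇒ i*i-i

S ⇒ S*U   [S → S * U]
S*U ⇒ U*U   [S → U]
U*U ⇒ A*U   [U → A]
A*U ⇒ i*U   [A → i]
i*U ⇒ i*U-A   [U → U - A]
i*U-A ⇒ i*A-A   [U → A]
i*A-A ⇒ i*i-A   [A → i]
i*i-A ⇒ i*i-i   [A → i]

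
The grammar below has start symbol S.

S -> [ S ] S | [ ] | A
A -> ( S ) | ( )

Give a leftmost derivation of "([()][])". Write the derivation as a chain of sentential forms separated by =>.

S => A   [S -> A]
A => (S)   [A -> ( S )]
(S) => ([S]S)   [S -> [ S ] S]
([S]S) => ([A]S)   [S -> A]
([A]S) => ([()]S)   [A -> ( )]
([()]S) => ([()][])   [S -> [ ]]

S => A => (S) => ([S]S) => ([A]S) => ([()]S) => ([()][])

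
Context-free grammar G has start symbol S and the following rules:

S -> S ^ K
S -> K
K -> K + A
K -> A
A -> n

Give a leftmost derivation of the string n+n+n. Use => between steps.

S=>K=>K+A=>K+A+A=>A+A+A=>n+A+A=>n+n+A=>n+n+n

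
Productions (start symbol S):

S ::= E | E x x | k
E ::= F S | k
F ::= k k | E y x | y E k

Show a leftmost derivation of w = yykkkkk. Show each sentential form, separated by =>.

S=>E=>FS=>yEkS=>yFSkS=>yyEkSkS=>yykkSkS=>yykkEkS=>yykkkkS=>yykkkkk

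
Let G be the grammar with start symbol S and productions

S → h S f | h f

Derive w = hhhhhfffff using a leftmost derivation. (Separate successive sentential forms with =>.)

S => hSf => hhSff => hhhSfff => hhhhSffff => hhhhhfffff

S => hSf   [S → h S f]
hSf => hhSff   [S → h S f]
hhSff => hhhSfff   [S → h S f]
hhhSfff => hhhhSffff   [S → h S f]
hhhhSffff => hhhhhfffff   [S → h f]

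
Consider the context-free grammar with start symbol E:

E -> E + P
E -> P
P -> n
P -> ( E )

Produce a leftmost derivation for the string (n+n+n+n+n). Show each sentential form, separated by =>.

E => P => (E) => (E+P) => (E+P+P) => (E+P+P+P) => (E+P+P+P+P) => (P+P+P+P+P) => (n+P+P+P+P) => (n+n+P+P+P) => (n+n+n+P+P) => (n+n+n+n+P) => (n+n+n+n+n)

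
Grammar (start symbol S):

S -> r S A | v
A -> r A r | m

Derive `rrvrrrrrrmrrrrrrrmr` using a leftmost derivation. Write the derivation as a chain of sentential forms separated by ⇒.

S ⇒ rSA ⇒ rrSAA ⇒ rrvAA ⇒ rrvrArA ⇒ rrvrrArrA ⇒ rrvrrrArrrA ⇒ rrvrrrrArrrrA ⇒ rrvrrrrrArrrrrA ⇒ rrvrrrrrrArrrrrrA ⇒ rrvrrrrrrmrrrrrrA ⇒ rrvrrrrrrmrrrrrrrAr ⇒ rrvrrrrrrmrrrrrrrmr

S ⇒ rSA   [S -> r S A]
rSA ⇒ rrSAA   [S -> r S A]
rrSAA ⇒ rrvAA   [S -> v]
rrvAA ⇒ rrvrArA   [A -> r A r]
rrvrArA ⇒ rrvrrArrA   [A -> r A r]
rrvrrArrA ⇒ rrvrrrArrrA   [A -> r A r]
rrvrrrArrrA ⇒ rrvrrrrArrrrA   [A -> r A r]
rrvrrrrArrrrA ⇒ rrvrrrrrArrrrrA   [A -> r A r]
rrvrrrrrArrrrrA ⇒ rrvrrrrrrArrrrrrA   [A -> r A r]
rrvrrrrrrArrrrrrA ⇒ rrvrrrrrrmrrrrrrA   [A -> m]
rrvrrrrrrmrrrrrrA ⇒ rrvrrrrrrmrrrrrrrAr   [A -> r A r]
rrvrrrrrrmrrrrrrrAr ⇒ rrvrrrrrrmrrrrrrrmr   [A -> m]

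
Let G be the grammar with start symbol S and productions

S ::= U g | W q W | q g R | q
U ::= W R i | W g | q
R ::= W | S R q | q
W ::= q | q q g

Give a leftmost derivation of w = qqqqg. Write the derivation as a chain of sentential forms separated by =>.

S=>WqW=>qqW=>qqqqg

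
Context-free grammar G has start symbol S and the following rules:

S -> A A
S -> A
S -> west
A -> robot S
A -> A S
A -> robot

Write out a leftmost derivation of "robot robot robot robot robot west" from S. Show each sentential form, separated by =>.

S => A   [S -> A]
A => A S   [A -> A S]
A S => robot S S   [A -> robot S]
robot S S => robot A A S   [S -> A A]
robot A A S => robot robot S A S   [A -> robot S]
robot robot S A S => robot robot A A A S   [S -> A A]
robot robot A A A S => robot robot robot A A S   [A -> robot]
robot robot robot A A S => robot robot robot robot A S   [A -> robot]
robot robot robot robot A S => robot robot robot robot robot S   [A -> robot]
robot robot robot robot robot S => robot robot robot robot robot west   [S -> west]

S => A => A S => robot S S => robot A A S => robot robot S A S => robot robot A A A S => robot robot robot A A S => robot robot robot robot A S => robot robot robot robot robot S => robot robot robot robot robot west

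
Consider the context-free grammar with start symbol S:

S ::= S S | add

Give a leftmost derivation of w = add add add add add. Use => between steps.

S => S S => S S S => S S S S => S S S S S => add S S S S => add add S S S => add add add S S => add add add add S => add add add add add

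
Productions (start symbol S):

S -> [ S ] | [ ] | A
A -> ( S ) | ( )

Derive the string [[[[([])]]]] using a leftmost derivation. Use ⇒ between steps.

S ⇒ [S]   [S -> [ S ]]
[S] ⇒ [[S]]   [S -> [ S ]]
[[S]] ⇒ [[[S]]]   [S -> [ S ]]
[[[S]]] ⇒ [[[[S]]]]   [S -> [ S ]]
[[[[S]]]] ⇒ [[[[A]]]]   [S -> A]
[[[[A]]]] ⇒ [[[[(S)]]]]   [A -> ( S )]
[[[[(S)]]]] ⇒ [[[[([])]]]]   [S -> [ ]]

S ⇒ [S] ⇒ [[S]] ⇒ [[[S]]] ⇒ [[[[S]]]] ⇒ [[[[A]]]] ⇒ [[[[(S)]]]] ⇒ [[[[([])]]]]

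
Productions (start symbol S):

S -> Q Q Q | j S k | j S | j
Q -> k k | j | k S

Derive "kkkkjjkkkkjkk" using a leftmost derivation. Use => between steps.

S => QQQ => kSQQ => kQQQQQ => kkSQQQQ => kkQQQQQQQ => kkkkQQQQQQ => kkkkjQQQQQ => kkkkjjQQQQ => kkkkjjkkQQQ => kkkkjjkkkkQQ => kkkkjjkkkkjQ => kkkkjjkkkkjkk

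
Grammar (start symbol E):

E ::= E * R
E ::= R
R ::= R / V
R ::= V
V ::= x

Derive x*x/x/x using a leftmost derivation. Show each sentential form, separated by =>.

E => E*R => R*R => V*R => x*R => x*R/V => x*R/V/V => x*V/V/V => x*x/V/V => x*x/x/V => x*x/x/x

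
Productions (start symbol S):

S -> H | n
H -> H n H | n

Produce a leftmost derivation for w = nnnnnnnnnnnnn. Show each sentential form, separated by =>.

S=>H=>HnH=>HnHnH=>nnHnH=>nnHnHnH=>nnHnHnHnH=>nnHnHnHnHnH=>nnnnHnHnHnH=>nnnnHnHnHnHnH=>nnnnnnHnHnHnH=>nnnnnnnnHnHnH=>nnnnnnnnnnHnH=>nnnnnnnnnnnnH=>nnnnnnnnnnnnn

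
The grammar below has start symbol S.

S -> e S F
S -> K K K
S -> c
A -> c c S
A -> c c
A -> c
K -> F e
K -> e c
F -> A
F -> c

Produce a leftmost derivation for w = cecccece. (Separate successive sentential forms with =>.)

S => KKK => FeKK => ceKK => ceFeK => ceAeK => ceccSeK => ceccceK => ceccceFe => cecccece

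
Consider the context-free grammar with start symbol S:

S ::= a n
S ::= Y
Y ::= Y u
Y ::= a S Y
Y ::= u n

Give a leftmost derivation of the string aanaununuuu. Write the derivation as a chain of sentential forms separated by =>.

S=>Y=>aSY=>aanY=>aanYu=>aanaSYu=>aanaYYu=>aanaunYu=>aanaunYuu=>aanaunYuuu=>aanaununuuu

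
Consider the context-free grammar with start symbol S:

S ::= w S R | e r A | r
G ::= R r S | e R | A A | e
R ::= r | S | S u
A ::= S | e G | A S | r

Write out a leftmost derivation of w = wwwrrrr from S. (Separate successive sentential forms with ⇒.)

S⇒wSR⇒wwSRR⇒wwwSRRR⇒wwwrRRR⇒wwwrSRR⇒wwwrrRR⇒wwwrrrR⇒wwwrrrr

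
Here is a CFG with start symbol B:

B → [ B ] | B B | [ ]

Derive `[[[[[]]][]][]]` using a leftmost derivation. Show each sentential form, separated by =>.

B=>[B]=>[BB]=>[[B]B]=>[[BB]B]=>[[[B]B]B]=>[[[[B]]B]B]=>[[[[[]]]B]B]=>[[[[[]]][]]B]=>[[[[[]]][]][]]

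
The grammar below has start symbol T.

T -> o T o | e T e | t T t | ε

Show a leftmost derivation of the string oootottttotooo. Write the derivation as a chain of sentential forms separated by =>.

T=>oTo=>ooToo=>oooTooo=>oootTtooo=>oootoTotooo=>ooototTtotooo=>oootottTttotooo=>oootottttotooo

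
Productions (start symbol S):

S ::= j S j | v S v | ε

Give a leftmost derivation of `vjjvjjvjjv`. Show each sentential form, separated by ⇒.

S ⇒ vSv   [S ::= v S v]
vSv ⇒ vjSjv   [S ::= j S j]
vjSjv ⇒ vjjSjjv   [S ::= j S j]
vjjSjjv ⇒ vjjvSvjjv   [S ::= v S v]
vjjvSvjjv ⇒ vjjvjSjvjjv   [S ::= j S j]
vjjvjSjvjjv ⇒ vjjvjjvjjv   [S ::= ε]

S ⇒ vSv ⇒ vjSjv ⇒ vjjSjjv ⇒ vjjvSvjjv ⇒ vjjvjSjvjjv ⇒ vjjvjjvjjv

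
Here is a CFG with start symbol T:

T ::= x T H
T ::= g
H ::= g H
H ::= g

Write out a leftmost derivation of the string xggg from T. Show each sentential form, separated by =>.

T => xTH => xgH => xggH => xggg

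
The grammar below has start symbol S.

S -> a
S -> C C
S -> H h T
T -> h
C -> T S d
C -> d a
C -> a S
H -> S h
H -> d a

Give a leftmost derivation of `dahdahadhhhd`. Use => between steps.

S => CC => daC => daTSd => dahSd => dahHhTd => dahShhTd => dahCChhTd => dahdaChhTd => dahdaTSdhhTd => dahdahSdhhTd => dahdahadhhTd => dahdahadhhhd

S => CC   [S -> C C]
CC => daC   [C -> d a]
daC => daTSd   [C -> T S d]
daTSd => dahSd   [T -> h]
dahSd => dahHhTd   [S -> H h T]
dahHhTd => dahShhTd   [H -> S h]
dahShhTd => dahCChhTd   [S -> C C]
dahCChhTd => dahdaChhTd   [C -> d a]
dahdaChhTd => dahdaTSdhhTd   [C -> T S d]
dahdaTSdhhTd => dahdahSdhhTd   [T -> h]
dahdahSdhhTd => dahdahadhhTd   [S -> a]
dahdahadhhTd => dahdahadhhhd   [T -> h]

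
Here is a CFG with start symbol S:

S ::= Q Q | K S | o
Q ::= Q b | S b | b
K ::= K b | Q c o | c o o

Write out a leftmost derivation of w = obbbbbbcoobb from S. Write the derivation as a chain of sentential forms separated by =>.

S => QQ => SbQ => KSbQ => QcoSbQ => QbcoSbQ => SbbcoSbQ => QQbbcoSbQ => SbQbbcoSbQ => obQbbcoSbQ => obQbbbcoSbQ => obQbbbbcoSbQ => obbbbbbcoSbQ => obbbbbbcoobQ => obbbbbbcoobb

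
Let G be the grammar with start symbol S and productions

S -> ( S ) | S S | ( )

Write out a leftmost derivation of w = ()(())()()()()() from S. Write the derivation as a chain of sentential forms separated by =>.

S => SS   [S -> S S]
SS => ()S   [S -> ( )]
()S => ()SS   [S -> S S]
()SS => ()SSS   [S -> S S]
()SSS => ()SSSS   [S -> S S]
()SSSS => ()SSSSS   [S -> S S]
()SSSSS => ()SSSSSS   [S -> S S]
()SSSSSS => ()(S)SSSSS   [S -> ( S )]
()(S)SSSSS => ()(())SSSSS   [S -> ( )]
()(())SSSSS => ()(())()SSSS   [S -> ( )]
()(())()SSSS => ()(())()()SSS   [S -> ( )]
()(())()()SSS => ()(())()()()SS   [S -> ( )]
()(())()()()SS => ()(())()()()()S   [S -> ( )]
()(())()()()()S => ()(())()()()()()   [S -> ( )]

S=>SS=>()S=>()SS=>()SSS=>()SSSS=>()SSSSS=>()SSSSSS=>()(S)SSSSS=>()(())SSSSS=>()(())()SSSS=>()(())()()SSS=>()(())()()()SS=>()(())()()()()S=>()(())()()()()()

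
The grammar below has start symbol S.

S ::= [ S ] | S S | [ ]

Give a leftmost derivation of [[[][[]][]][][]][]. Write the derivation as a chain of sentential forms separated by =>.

S => SS => [S]S => [SS]S => [SSS]S => [[S]SS]S => [[SS]SS]S => [[[]S]SS]S => [[[]SS]SS]S => [[[][S]S]SS]S => [[[][[]]S]SS]S => [[[][[]][]]SS]S => [[[][[]][]][]S]S => [[[][[]][]][][]]S => [[[][[]][]][][]][]

S => SS   [S ::= S S]
SS => [S]S   [S ::= [ S ]]
[S]S => [SS]S   [S ::= S S]
[SS]S => [SSS]S   [S ::= S S]
[SSS]S => [[S]SS]S   [S ::= [ S ]]
[[S]SS]S => [[SS]SS]S   [S ::= S S]
[[SS]SS]S => [[[]S]SS]S   [S ::= [ ]]
[[[]S]SS]S => [[[]SS]SS]S   [S ::= S S]
[[[]SS]SS]S => [[[][S]S]SS]S   [S ::= [ S ]]
[[[][S]S]SS]S => [[[][[]]S]SS]S   [S ::= [ ]]
[[[][[]]S]SS]S => [[[][[]][]]SS]S   [S ::= [ ]]
[[[][[]][]]SS]S => [[[][[]][]][]S]S   [S ::= [ ]]
[[[][[]][]][]S]S => [[[][[]][]][][]]S   [S ::= [ ]]
[[[][[]][]][][]]S => [[[][[]][]][][]][]   [S ::= [ ]]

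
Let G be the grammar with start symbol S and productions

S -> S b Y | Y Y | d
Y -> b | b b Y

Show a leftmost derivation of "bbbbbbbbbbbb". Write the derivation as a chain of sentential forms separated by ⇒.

S ⇒ SbY ⇒ SbYbY ⇒ YYbYbY ⇒ bYbYbY ⇒ bbbYbYbY ⇒ bbbbbYbYbY ⇒ bbbbbbbYbY ⇒ bbbbbbbbbYbY ⇒ bbbbbbbbbbbY ⇒ bbbbbbbbbbbb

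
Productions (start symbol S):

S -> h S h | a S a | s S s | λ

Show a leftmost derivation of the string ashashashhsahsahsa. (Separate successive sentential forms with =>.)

S=>aSa=>asSsa=>ashShsa=>ashaSahsa=>ashasSsahsa=>ashashShsahsa=>ashashaSahsahsa=>ashashasSsahsahsa=>ashashashShsahsahsa=>ashashashhsahsahsa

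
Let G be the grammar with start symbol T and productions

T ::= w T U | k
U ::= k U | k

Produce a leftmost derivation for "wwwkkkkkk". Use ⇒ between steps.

T ⇒ wTU   [T ::= w T U]
wTU ⇒ wwTUU   [T ::= w T U]
wwTUU ⇒ wwwTUUU   [T ::= w T U]
wwwTUUU ⇒ wwwkUUU   [T ::= k]
wwwkUUU ⇒ wwwkkUUU   [U ::= k U]
wwwkkUUU ⇒ wwwkkkUUU   [U ::= k U]
wwwkkkUUU ⇒ wwwkkkkUU   [U ::= k]
wwwkkkkUU ⇒ wwwkkkkkU   [U ::= k]
wwwkkkkkU ⇒ wwwkkkkkk   [U ::= k]

T ⇒ wTU ⇒ wwTUU ⇒ wwwTUUU ⇒ wwwkUUU ⇒ wwwkkUUU ⇒ wwwkkkUUU ⇒ wwwkkkkUU ⇒ wwwkkkkkU ⇒ wwwkkkkkk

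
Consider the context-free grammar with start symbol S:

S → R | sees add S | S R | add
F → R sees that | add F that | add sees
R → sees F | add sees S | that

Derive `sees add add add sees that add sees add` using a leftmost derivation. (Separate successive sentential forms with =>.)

S => sees add S => sees add S R => sees add add R => sees add add add sees S => sees add add add sees S R => sees add add add sees R R => sees add add add sees that R => sees add add add sees that add sees S => sees add add add sees that add sees add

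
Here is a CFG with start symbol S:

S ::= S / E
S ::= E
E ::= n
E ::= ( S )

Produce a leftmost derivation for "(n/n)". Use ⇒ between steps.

S ⇒ E   [S ::= E]
E ⇒ (S)   [E ::= ( S )]
(S) ⇒ (S/E)   [S ::= S / E]
(S/E) ⇒ (E/E)   [S ::= E]
(E/E) ⇒ (n/E)   [E ::= n]
(n/E) ⇒ (n/n)   [E ::= n]

S⇒E⇒(S)⇒(S/E)⇒(E/E)⇒(n/E)⇒(n/n)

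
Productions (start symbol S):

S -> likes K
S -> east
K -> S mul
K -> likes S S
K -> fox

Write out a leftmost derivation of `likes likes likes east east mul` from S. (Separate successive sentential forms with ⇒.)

S ⇒ likes K ⇒ likes S mul ⇒ likes likes K mul ⇒ likes likes likes S S mul ⇒ likes likes likes east S mul ⇒ likes likes likes east east mul

S ⇒ likes K   [S -> likes K]
likes K ⇒ likes S mul   [K -> S mul]
likes S mul ⇒ likes likes K mul   [S -> likes K]
likes likes K mul ⇒ likes likes likes S S mul   [K -> likes S S]
likes likes likes S S mul ⇒ likes likes likes east S mul   [S -> east]
likes likes likes east S mul ⇒ likes likes likes east east mul   [S -> east]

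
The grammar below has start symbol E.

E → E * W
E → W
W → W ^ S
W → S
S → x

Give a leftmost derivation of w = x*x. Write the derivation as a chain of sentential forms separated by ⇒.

E ⇒ E*W ⇒ W*W ⇒ S*W ⇒ x*W ⇒ x*S ⇒ x*x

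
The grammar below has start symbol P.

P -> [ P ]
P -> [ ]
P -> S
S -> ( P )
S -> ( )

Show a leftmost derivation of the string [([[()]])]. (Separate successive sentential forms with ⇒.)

P ⇒ [P] ⇒ [S] ⇒ [(P)] ⇒ [([P])] ⇒ [([[P]])] ⇒ [([[S]])] ⇒ [([[()]])]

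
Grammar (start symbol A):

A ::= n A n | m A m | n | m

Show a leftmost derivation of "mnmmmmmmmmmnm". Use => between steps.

A => mAm => mnAnm => mnmAmnm => mnmmAmmnm => mnmmmAmmmnm => mnmmmmAmmmmnm => mnmmmmmmmmmnm

A => mAm   [A ::= m A m]
mAm => mnAnm   [A ::= n A n]
mnAnm => mnmAmnm   [A ::= m A m]
mnmAmnm => mnmmAmmnm   [A ::= m A m]
mnmmAmmnm => mnmmmAmmmnm   [A ::= m A m]
mnmmmAmmmnm => mnmmmmAmmmmnm   [A ::= m A m]
mnmmmmAmmmmnm => mnmmmmmmmmmnm   [A ::= m]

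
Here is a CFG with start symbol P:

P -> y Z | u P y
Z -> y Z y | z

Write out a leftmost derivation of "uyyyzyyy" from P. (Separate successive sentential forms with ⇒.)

P ⇒ uPy   [P -> u P y]
uPy ⇒ uyZy   [P -> y Z]
uyZy ⇒ uyyZyy   [Z -> y Z y]
uyyZyy ⇒ uyyyZyyy   [Z -> y Z y]
uyyyZyyy ⇒ uyyyzyyy   [Z -> z]

P ⇒ uPy ⇒ uyZy ⇒ uyyZyy ⇒ uyyyZyyy ⇒ uyyyzyyy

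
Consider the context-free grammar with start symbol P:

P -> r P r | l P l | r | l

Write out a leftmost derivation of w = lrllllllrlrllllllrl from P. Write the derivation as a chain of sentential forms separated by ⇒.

P ⇒ lPl   [P -> l P l]
lPl ⇒ lrPrl   [P -> r P r]
lrPrl ⇒ lrlPlrl   [P -> l P l]
lrlPlrl ⇒ lrllPllrl   [P -> l P l]
lrllPllrl ⇒ lrlllPlllrl   [P -> l P l]
lrlllPlllrl ⇒ lrllllPllllrl   [P -> l P l]
lrllllPllllrl ⇒ lrlllllPlllllrl   [P -> l P l]
lrlllllPlllllrl ⇒ lrllllllPllllllrl   [P -> l P l]
lrllllllPllllllrl ⇒ lrllllllrPrllllllrl   [P -> r P r]
lrllllllrPrllllllrl ⇒ lrllllllrlrllllllrl   [P -> l]

P ⇒ lPl ⇒ lrPrl ⇒ lrlPlrl ⇒ lrllPllrl ⇒ lrlllPlllrl ⇒ lrllllPllllrl ⇒ lrlllllPlllllrl ⇒ lrllllllPllllllrl ⇒ lrllllllrPrllllllrl ⇒ lrllllllrlrllllllrl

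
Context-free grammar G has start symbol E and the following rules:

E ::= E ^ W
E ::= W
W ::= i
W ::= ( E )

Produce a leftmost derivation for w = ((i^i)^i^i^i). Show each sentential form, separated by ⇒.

E⇒W⇒(E)⇒(E^W)⇒(E^W^W)⇒(E^W^W^W)⇒(W^W^W^W)⇒((E)^W^W^W)⇒((E^W)^W^W^W)⇒((W^W)^W^W^W)⇒((i^W)^W^W^W)⇒((i^i)^W^W^W)⇒((i^i)^i^W^W)⇒((i^i)^i^i^W)⇒((i^i)^i^i^i)

E ⇒ W   [E ::= W]
W ⇒ (E)   [W ::= ( E )]
(E) ⇒ (E^W)   [E ::= E ^ W]
(E^W) ⇒ (E^W^W)   [E ::= E ^ W]
(E^W^W) ⇒ (E^W^W^W)   [E ::= E ^ W]
(E^W^W^W) ⇒ (W^W^W^W)   [E ::= W]
(W^W^W^W) ⇒ ((E)^W^W^W)   [W ::= ( E )]
((E)^W^W^W) ⇒ ((E^W)^W^W^W)   [E ::= E ^ W]
((E^W)^W^W^W) ⇒ ((W^W)^W^W^W)   [E ::= W]
((W^W)^W^W^W) ⇒ ((i^W)^W^W^W)   [W ::= i]
((i^W)^W^W^W) ⇒ ((i^i)^W^W^W)   [W ::= i]
((i^i)^W^W^W) ⇒ ((i^i)^i^W^W)   [W ::= i]
((i^i)^i^W^W) ⇒ ((i^i)^i^i^W)   [W ::= i]
((i^i)^i^i^W) ⇒ ((i^i)^i^i^i)   [W ::= i]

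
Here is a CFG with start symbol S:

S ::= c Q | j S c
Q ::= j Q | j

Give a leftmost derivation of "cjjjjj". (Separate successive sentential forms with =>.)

S => cQ   [S ::= c Q]
cQ => cjQ   [Q ::= j Q]
cjQ => cjjQ   [Q ::= j Q]
cjjQ => cjjjQ   [Q ::= j Q]
cjjjQ => cjjjjQ   [Q ::= j Q]
cjjjjQ => cjjjjj   [Q ::= j]

S => cQ => cjQ => cjjQ => cjjjQ => cjjjjQ => cjjjjj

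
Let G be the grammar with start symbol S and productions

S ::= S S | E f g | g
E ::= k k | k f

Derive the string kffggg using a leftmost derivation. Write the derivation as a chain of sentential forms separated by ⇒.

S ⇒ SS ⇒ EfgS ⇒ kffgS ⇒ kffgSS ⇒ kffggS ⇒ kffggg

S ⇒ SS   [S ::= S S]
SS ⇒ EfgS   [S ::= E f g]
EfgS ⇒ kffgS   [E ::= k f]
kffgS ⇒ kffgSS   [S ::= S S]
kffgSS ⇒ kffggS   [S ::= g]
kffggS ⇒ kffggg   [S ::= g]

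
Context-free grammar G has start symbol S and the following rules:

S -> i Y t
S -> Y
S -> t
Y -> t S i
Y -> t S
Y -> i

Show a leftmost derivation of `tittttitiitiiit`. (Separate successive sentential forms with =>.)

S=>Y=>tS=>tiYt=>titSit=>titYit=>tittSiit=>tittYiit=>titttSiiit=>titttYiiit=>tittttSiiit=>tittttiYtiiit=>tittttitSitiiit=>tittttitYitiiit=>tittttitiitiiit

S => Y   [S -> Y]
Y => tS   [Y -> t S]
tS => tiYt   [S -> i Y t]
tiYt => titSit   [Y -> t S i]
titSit => titYit   [S -> Y]
titYit => tittSiit   [Y -> t S i]
tittSiit => tittYiit   [S -> Y]
tittYiit => titttSiiit   [Y -> t S i]
titttSiiit => titttYiiit   [S -> Y]
titttYiiit => tittttSiiit   [Y -> t S]
tittttSiiit => tittttiYtiiit   [S -> i Y t]
tittttiYtiiit => tittttitSitiiit   [Y -> t S i]
tittttitSitiiit => tittttitYitiiit   [S -> Y]
tittttitYitiiit => tittttitiitiiit   [Y -> i]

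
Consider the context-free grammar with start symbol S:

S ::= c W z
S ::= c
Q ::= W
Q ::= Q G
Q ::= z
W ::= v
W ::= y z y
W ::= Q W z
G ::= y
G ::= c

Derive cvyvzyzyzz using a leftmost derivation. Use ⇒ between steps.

S ⇒ cWz ⇒ cQWzz ⇒ cWWzz ⇒ cQWzWzz ⇒ cQGWzWzz ⇒ cWGWzWzz ⇒ cvGWzWzz ⇒ cvyWzWzz ⇒ cvyvzWzz ⇒ cvyvzyzyzz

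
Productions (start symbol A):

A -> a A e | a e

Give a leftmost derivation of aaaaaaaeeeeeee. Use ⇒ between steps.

A ⇒ aAe ⇒ aaAee ⇒ aaaAeee ⇒ aaaaAeeee ⇒ aaaaaAeeeee ⇒ aaaaaaAeeeeee ⇒ aaaaaaaeeeeeee

A ⇒ aAe   [A -> a A e]
aAe ⇒ aaAee   [A -> a A e]
aaAee ⇒ aaaAeee   [A -> a A e]
aaaAeee ⇒ aaaaAeeee   [A -> a A e]
aaaaAeeee ⇒ aaaaaAeeeee   [A -> a A e]
aaaaaAeeeee ⇒ aaaaaaAeeeeee   [A -> a A e]
aaaaaaAeeeeee ⇒ aaaaaaaeeeeeee   [A -> a e]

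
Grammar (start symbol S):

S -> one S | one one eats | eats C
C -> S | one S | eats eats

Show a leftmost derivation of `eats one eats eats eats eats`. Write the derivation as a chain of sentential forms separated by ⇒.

S ⇒ eats C ⇒ eats one S ⇒ eats one eats C ⇒ eats one eats S ⇒ eats one eats eats C ⇒ eats one eats eats eats eats

S ⇒ eats C   [S -> eats C]
eats C ⇒ eats one S   [C -> one S]
eats one S ⇒ eats one eats C   [S -> eats C]
eats one eats C ⇒ eats one eats S   [C -> S]
eats one eats S ⇒ eats one eats eats C   [S -> eats C]
eats one eats eats C ⇒ eats one eats eats eats eats   [C -> eats eats]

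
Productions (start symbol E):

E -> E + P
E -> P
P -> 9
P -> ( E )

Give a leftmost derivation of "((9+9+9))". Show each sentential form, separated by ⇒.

E ⇒ P ⇒ (E) ⇒ (P) ⇒ ((E)) ⇒ ((E+P)) ⇒ ((E+P+P)) ⇒ ((P+P+P)) ⇒ ((9+P+P)) ⇒ ((9+9+P)) ⇒ ((9+9+9))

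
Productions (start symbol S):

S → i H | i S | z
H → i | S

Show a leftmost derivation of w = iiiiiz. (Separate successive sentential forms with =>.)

S => iS   [S → i S]
iS => iiS   [S → i S]
iiS => iiiH   [S → i H]
iiiH => iiiS   [H → S]
iiiS => iiiiS   [S → i S]
iiiiS => iiiiiS   [S → i S]
iiiiiS => iiiiiz   [S → z]

S => iS => iiS => iiiH => iiiS => iiiiS => iiiiiS => iiiiiz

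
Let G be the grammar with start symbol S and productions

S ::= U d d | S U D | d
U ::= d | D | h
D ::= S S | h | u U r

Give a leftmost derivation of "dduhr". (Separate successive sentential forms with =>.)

S=>SUD=>dUD=>ddD=>dduUr=>dduDr=>dduhr

S => SUD   [S ::= S U D]
SUD => dUD   [S ::= d]
dUD => ddD   [U ::= d]
ddD => dduUr   [D ::= u U r]
dduUr => dduDr   [U ::= D]
dduDr => dduhr   [D ::= h]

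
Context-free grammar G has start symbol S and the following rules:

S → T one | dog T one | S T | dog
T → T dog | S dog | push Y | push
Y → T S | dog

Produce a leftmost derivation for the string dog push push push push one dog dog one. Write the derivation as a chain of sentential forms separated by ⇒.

S ⇒ dog T one ⇒ dog push Y one ⇒ dog push T S one ⇒ dog push T dog S one ⇒ dog push push Y dog S one ⇒ dog push push T S dog S one ⇒ dog push push push S dog S one ⇒ dog push push push T one dog S one ⇒ dog push push push push one dog S one ⇒ dog push push push push one dog dog one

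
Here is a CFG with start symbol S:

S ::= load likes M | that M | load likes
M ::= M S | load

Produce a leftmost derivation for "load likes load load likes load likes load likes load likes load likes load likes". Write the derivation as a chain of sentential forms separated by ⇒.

S ⇒ load likes M ⇒ load likes M S ⇒ load likes M S S ⇒ load likes M S S S ⇒ load likes M S S S S ⇒ load likes M S S S S S ⇒ load likes M S S S S S S ⇒ load likes load S S S S S S ⇒ load likes load load likes S S S S S ⇒ load likes load load likes load likes S S S S ⇒ load likes load load likes load likes load likes S S S ⇒ load likes load load likes load likes load likes load likes S S ⇒ load likes load load likes load likes load likes load likes load likes S ⇒ load likes load load likes load likes load likes load likes load likes load likes

S ⇒ load likes M   [S ::= load likes M]
load likes M ⇒ load likes M S   [M ::= M S]
load likes M S ⇒ load likes M S S   [M ::= M S]
load likes M S S ⇒ load likes M S S S   [M ::= M S]
load likes M S S S ⇒ load likes M S S S S   [M ::= M S]
load likes M S S S S ⇒ load likes M S S S S S   [M ::= M S]
load likes M S S S S S ⇒ load likes M S S S S S S   [M ::= M S]
load likes M S S S S S S ⇒ load likes load S S S S S S   [M ::= load]
load likes load S S S S S S ⇒ load likes load load likes S S S S S   [S ::= load likes]
load likes load load likes S S S S S ⇒ load likes load load likes load likes S S S S   [S ::= load likes]
load likes load load likes load likes S S S S ⇒ load likes load load likes load likes load likes S S S   [S ::= load likes]
load likes load load likes load likes load likes S S S ⇒ load likes load load likes load likes load likes load likes S S   [S ::= load likes]
load likes load load likes load likes load likes load likes S S ⇒ load likes load load likes load likes load likes load likes load likes S   [S ::= load likes]
load likes load load likes load likes load likes load likes load likes S ⇒ load likes load load likes load likes load likes load likes load likes load likes   [S ::= load likes]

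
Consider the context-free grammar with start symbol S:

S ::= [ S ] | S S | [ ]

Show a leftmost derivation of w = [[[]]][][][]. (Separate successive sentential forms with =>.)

S=>SS=>SSS=>[S]SS=>[[S]]SS=>[[[]]]SS=>[[[]]][]S=>[[[]]][]SS=>[[[]]][][]S=>[[[]]][][][]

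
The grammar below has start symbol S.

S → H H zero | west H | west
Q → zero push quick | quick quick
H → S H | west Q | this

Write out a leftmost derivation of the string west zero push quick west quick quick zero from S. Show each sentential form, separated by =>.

S => H H zero => west Q H zero => west zero push quick H zero => west zero push quick west Q zero => west zero push quick west quick quick zero

S => H H zero   [S → H H zero]
H H zero => west Q H zero   [H → west Q]
west Q H zero => west zero push quick H zero   [Q → zero push quick]
west zero push quick H zero => west zero push quick west Q zero   [H → west Q]
west zero push quick west Q zero => west zero push quick west quick quick zero   [Q → quick quick]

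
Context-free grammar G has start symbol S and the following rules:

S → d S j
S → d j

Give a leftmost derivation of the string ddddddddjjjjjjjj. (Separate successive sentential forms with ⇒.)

S ⇒ dSj ⇒ ddSjj ⇒ dddSjjj ⇒ ddddSjjjj ⇒ dddddSjjjjj ⇒ ddddddSjjjjjj ⇒ dddddddSjjjjjjj ⇒ ddddddddjjjjjjjj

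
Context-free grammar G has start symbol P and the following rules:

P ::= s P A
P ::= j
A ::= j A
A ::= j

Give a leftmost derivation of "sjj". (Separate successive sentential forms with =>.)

P => sPA => sjA => sjj

P => sPA   [P ::= s P A]
sPA => sjA   [P ::= j]
sjA => sjj   [A ::= j]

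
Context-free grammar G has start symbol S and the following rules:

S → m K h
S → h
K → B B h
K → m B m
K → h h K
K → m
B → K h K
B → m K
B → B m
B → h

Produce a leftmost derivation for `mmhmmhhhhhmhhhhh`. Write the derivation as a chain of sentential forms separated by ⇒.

S ⇒ mKh ⇒ mBBhh ⇒ mmKBhh ⇒ mmBBhBhh ⇒ mmKhKBhBhh ⇒ mmBBhhKBhBhh ⇒ mmBmBhhKBhBhh ⇒ mmBmmBhhKBhBhh ⇒ mmhmmBhhKBhBhh ⇒ mmhmmhhhKBhBhh ⇒ mmhmmhhhhhKBhBhh ⇒ mmhmmhhhhhmBhBhh ⇒ mmhmmhhhhhmhhBhh ⇒ mmhmmhhhhhmhhhhh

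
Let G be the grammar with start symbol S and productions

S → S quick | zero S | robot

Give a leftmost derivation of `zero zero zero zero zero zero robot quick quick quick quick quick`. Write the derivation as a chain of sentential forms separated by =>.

S => zero S   [S → zero S]
zero S => zero zero S   [S → zero S]
zero zero S => zero zero S quick   [S → S quick]
zero zero S quick => zero zero S quick quick   [S → S quick]
zero zero S quick quick => zero zero zero S quick quick   [S → zero S]
zero zero zero S quick quick => zero zero zero S quick quick quick   [S → S quick]
zero zero zero S quick quick quick => zero zero zero zero S quick quick quick   [S → zero S]
zero zero zero zero S quick quick quick => zero zero zero zero zero S quick quick quick   [S → zero S]
zero zero zero zero zero S quick quick quick => zero zero zero zero zero S quick quick quick quick   [S → S quick]
zero zero zero zero zero S quick quick quick quick => zero zero zero zero zero S quick quick quick quick quick   [S → S quick]
zero zero zero zero zero S quick quick quick quick quick => zero zero zero zero zero zero S quick quick quick quick quick   [S → zero S]
zero zero zero zero zero zero S quick quick quick quick quick => zero zero zero zero zero zero robot quick quick quick quick quick   [S → robot]

S => zero S => zero zero S => zero zero S quick => zero zero S quick quick => zero zero zero S quick quick => zero zero zero S quick quick quick => zero zero zero zero S quick quick quick => zero zero zero zero zero S quick quick quick => zero zero zero zero zero S quick quick quick quick => zero zero zero zero zero S quick quick quick quick quick => zero zero zero zero zero zero S quick quick quick quick quick => zero zero zero zero zero zero robot quick quick quick quick quick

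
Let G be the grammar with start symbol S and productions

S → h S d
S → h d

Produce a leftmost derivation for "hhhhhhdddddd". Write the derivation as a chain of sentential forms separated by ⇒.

S ⇒ hSd ⇒ hhSdd ⇒ hhhSddd ⇒ hhhhSdddd ⇒ hhhhhSddddd ⇒ hhhhhhdddddd

S ⇒ hSd   [S → h S d]
hSd ⇒ hhSdd   [S → h S d]
hhSdd ⇒ hhhSddd   [S → h S d]
hhhSddd ⇒ hhhhSdddd   [S → h S d]
hhhhSdddd ⇒ hhhhhSddddd   [S → h S d]
hhhhhSddddd ⇒ hhhhhhdddddd   [S → h d]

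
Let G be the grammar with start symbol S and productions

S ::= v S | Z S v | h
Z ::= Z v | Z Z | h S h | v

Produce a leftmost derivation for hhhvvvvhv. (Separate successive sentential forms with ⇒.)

S ⇒ ZSv   [S ::= Z S v]
ZSv ⇒ ZZSv   [Z ::= Z Z]
ZZSv ⇒ ZvZSv   [Z ::= Z v]
ZvZSv ⇒ ZZvZSv   [Z ::= Z Z]
ZZvZSv ⇒ ZvZvZSv   [Z ::= Z v]
ZvZvZSv ⇒ hShvZvZSv   [Z ::= h S h]
hShvZvZSv ⇒ hhhvZvZSv   [S ::= h]
hhhvZvZSv ⇒ hhhvvvZSv   [Z ::= v]
hhhvvvZSv ⇒ hhhvvvvSv   [Z ::= v]
hhhvvvvSv ⇒ hhhvvvvhv   [S ::= h]

S⇒ZSv⇒ZZSv⇒ZvZSv⇒ZZvZSv⇒ZvZvZSv⇒hShvZvZSv⇒hhhvZvZSv⇒hhhvvvZSv⇒hhhvvvvSv⇒hhhvvvvhv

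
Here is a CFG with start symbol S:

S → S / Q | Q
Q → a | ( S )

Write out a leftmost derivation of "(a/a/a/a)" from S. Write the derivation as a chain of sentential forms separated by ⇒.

S ⇒ Q ⇒ (S) ⇒ (S/Q) ⇒ (S/Q/Q) ⇒ (S/Q/Q/Q) ⇒ (Q/Q/Q/Q) ⇒ (a/Q/Q/Q) ⇒ (a/a/Q/Q) ⇒ (a/a/a/Q) ⇒ (a/a/a/a)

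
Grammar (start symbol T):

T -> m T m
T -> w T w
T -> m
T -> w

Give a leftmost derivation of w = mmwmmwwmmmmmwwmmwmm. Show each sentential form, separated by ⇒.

T⇒mTm⇒mmTmm⇒mmwTwmm⇒mmwmTmwmm⇒mmwmmTmmwmm⇒mmwmmwTwmmwmm⇒mmwmmwwTwwmmwmm⇒mmwmmwwmTmwwmmwmm⇒mmwmmwwmmTmmwwmmwmm⇒mmwmmwwmmmmmwwmmwmm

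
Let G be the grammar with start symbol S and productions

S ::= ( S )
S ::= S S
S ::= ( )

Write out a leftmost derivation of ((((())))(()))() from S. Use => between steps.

S => SS => (S)S => (SS)S => ((S)S)S => (((S))S)S => ((((S)))S)S => ((((())))S)S => ((((())))(S))S => ((((())))(()))S => ((((())))(()))()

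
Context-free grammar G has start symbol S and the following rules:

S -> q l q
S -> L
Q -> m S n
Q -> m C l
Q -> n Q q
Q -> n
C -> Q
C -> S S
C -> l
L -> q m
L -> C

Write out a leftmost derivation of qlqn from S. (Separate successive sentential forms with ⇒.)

S ⇒ L ⇒ C ⇒ SS ⇒ qlqS ⇒ qlqL ⇒ qlqC ⇒ qlqQ ⇒ qlqn

S ⇒ L   [S -> L]
L ⇒ C   [L -> C]
C ⇒ SS   [C -> S S]
SS ⇒ qlqS   [S -> q l q]
qlqS ⇒ qlqL   [S -> L]
qlqL ⇒ qlqC   [L -> C]
qlqC ⇒ qlqQ   [C -> Q]
qlqQ ⇒ qlqn   [Q -> n]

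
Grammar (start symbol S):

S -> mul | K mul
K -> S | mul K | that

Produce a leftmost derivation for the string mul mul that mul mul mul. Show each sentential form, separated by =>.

S => K mul => mul K mul => mul mul K mul => mul mul S mul => mul mul K mul mul => mul mul S mul mul => mul mul K mul mul mul => mul mul that mul mul mul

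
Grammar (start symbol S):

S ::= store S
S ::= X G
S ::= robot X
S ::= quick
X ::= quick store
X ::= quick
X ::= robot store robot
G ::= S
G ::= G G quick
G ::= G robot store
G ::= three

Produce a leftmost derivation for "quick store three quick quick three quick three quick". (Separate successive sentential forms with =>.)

S => X G => quick store G => quick store G G quick => quick store G G quick G quick => quick store G G quick G quick G quick => quick store three G quick G quick G quick => quick store three S quick G quick G quick => quick store three quick quick G quick G quick => quick store three quick quick three quick G quick => quick store three quick quick three quick three quick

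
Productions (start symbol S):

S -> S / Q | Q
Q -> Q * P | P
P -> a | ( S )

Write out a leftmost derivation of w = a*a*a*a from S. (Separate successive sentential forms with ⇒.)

S ⇒ Q   [S -> Q]
Q ⇒ Q*P   [Q -> Q * P]
Q*P ⇒ Q*P*P   [Q -> Q * P]
Q*P*P ⇒ Q*P*P*P   [Q -> Q * P]
Q*P*P*P ⇒ P*P*P*P   [Q -> P]
P*P*P*P ⇒ a*P*P*P   [P -> a]
a*P*P*P ⇒ a*a*P*P   [P -> a]
a*a*P*P ⇒ a*a*a*P   [P -> a]
a*a*a*P ⇒ a*a*a*a   [P -> a]

S⇒Q⇒Q*P⇒Q*P*P⇒Q*P*P*P⇒P*P*P*P⇒a*P*P*P⇒a*a*P*P⇒a*a*a*P⇒a*a*a*a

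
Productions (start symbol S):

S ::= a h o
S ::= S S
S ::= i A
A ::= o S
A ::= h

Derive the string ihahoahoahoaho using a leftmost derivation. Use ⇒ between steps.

S⇒SS⇒SSS⇒SSSS⇒SSSSS⇒iASSSS⇒ihSSSS⇒ihahoSSS⇒ihahoahoSS⇒ihahoahoahoS⇒ihahoahoahoaho

S ⇒ SS   [S ::= S S]
SS ⇒ SSS   [S ::= S S]
SSS ⇒ SSSS   [S ::= S S]
SSSS ⇒ SSSSS   [S ::= S S]
SSSSS ⇒ iASSSS   [S ::= i A]
iASSSS ⇒ ihSSSS   [A ::= h]
ihSSSS ⇒ ihahoSSS   [S ::= a h o]
ihahoSSS ⇒ ihahoahoSS   [S ::= a h o]
ihahoahoSS ⇒ ihahoahoahoS   [S ::= a h o]
ihahoahoahoS ⇒ ihahoahoahoaho   [S ::= a h o]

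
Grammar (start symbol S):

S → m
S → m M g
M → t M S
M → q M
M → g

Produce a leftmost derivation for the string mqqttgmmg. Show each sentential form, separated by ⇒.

S ⇒ mMg ⇒ mqMg ⇒ mqqMg ⇒ mqqtMSg ⇒ mqqttMSSg ⇒ mqqttgSSg ⇒ mqqttgmSg ⇒ mqqttgmmg

S ⇒ mMg   [S → m M g]
mMg ⇒ mqMg   [M → q M]
mqMg ⇒ mqqMg   [M → q M]
mqqMg ⇒ mqqtMSg   [M → t M S]
mqqtMSg ⇒ mqqttMSSg   [M → t M S]
mqqttMSSg ⇒ mqqttgSSg   [M → g]
mqqttgSSg ⇒ mqqttgmSg   [S → m]
mqqttgmSg ⇒ mqqttgmmg   [S → m]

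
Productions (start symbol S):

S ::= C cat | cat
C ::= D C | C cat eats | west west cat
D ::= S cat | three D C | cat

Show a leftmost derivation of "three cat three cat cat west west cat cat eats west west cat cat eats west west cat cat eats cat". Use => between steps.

S => C cat   [S ::= C cat]
C cat => C cat eats cat   [C ::= C cat eats]
C cat eats cat => D C cat eats cat   [C ::= D C]
D C cat eats cat => three D C C cat eats cat   [D ::= three D C]
three D C C cat eats cat => three cat C C cat eats cat   [D ::= cat]
three cat C C cat eats cat => three cat D C C cat eats cat   [C ::= D C]
three cat D C C cat eats cat => three cat three D C C C cat eats cat   [D ::= three D C]
three cat three D C C C cat eats cat => three cat three S cat C C C cat eats cat   [D ::= S cat]
three cat three S cat C C C cat eats cat => three cat three cat cat C C C cat eats cat   [S ::= cat]
three cat three cat cat C C C cat eats cat => three cat three cat cat C cat eats C C cat eats cat   [C ::= C cat eats]
three cat three cat cat C cat eats C C cat eats cat => three cat three cat cat west west cat cat eats C C cat eats cat   [C ::= west west cat]
three cat three cat cat west west cat cat eats C C cat eats cat => three cat three cat cat west west cat cat eats C cat eats C cat eats cat   [C ::= C cat eats]
three cat three cat cat west west cat cat eats C cat eats C cat eats cat => three cat three cat cat west west cat cat eats west west cat cat eats C cat eats cat   [C ::= west west cat]
three cat three cat cat west west cat cat eats west west cat cat eats C cat eats cat => three cat three cat cat west west cat cat eats west west cat cat eats west west cat cat eats cat   [C ::= west west cat]

S => C cat => C cat eats cat => D C cat eats cat => three D C C cat eats cat => three cat C C cat eats cat => three cat D C C cat eats cat => three cat three D C C C cat eats cat => three cat three S cat C C C cat eats cat => three cat three cat cat C C C cat eats cat => three cat three cat cat C cat eats C C cat eats cat => three cat three cat cat west west cat cat eats C C cat eats cat => three cat three cat cat west west cat cat eats C cat eats C cat eats cat => three cat three cat cat west west cat cat eats west west cat cat eats C cat eats cat => three cat three cat cat west west cat cat eats west west cat cat eats west west cat cat eats cat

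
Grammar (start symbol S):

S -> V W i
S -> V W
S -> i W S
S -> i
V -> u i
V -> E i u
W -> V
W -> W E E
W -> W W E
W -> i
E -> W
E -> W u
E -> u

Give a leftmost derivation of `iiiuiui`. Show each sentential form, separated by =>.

S => VW => EiuW => WiuW => WEEiuW => iEEiuW => iWEiuW => iiEiuW => iiWuiuW => iiiuiuW => iiiuiui

S => VW   [S -> V W]
VW => EiuW   [V -> E i u]
EiuW => WiuW   [E -> W]
WiuW => WEEiuW   [W -> W E E]
WEEiuW => iEEiuW   [W -> i]
iEEiuW => iWEiuW   [E -> W]
iWEiuW => iiEiuW   [W -> i]
iiEiuW => iiWuiuW   [E -> W u]
iiWuiuW => iiiuiuW   [W -> i]
iiiuiuW => iiiuiui   [W -> i]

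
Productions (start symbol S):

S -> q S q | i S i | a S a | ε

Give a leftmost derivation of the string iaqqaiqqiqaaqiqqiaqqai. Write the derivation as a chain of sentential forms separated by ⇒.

S ⇒ iSi   [S -> i S i]
iSi ⇒ iaSai   [S -> a S a]
iaSai ⇒ iaqSqai   [S -> q S q]
iaqSqai ⇒ iaqqSqqai   [S -> q S q]
iaqqSqqai ⇒ iaqqaSaqqai   [S -> a S a]
iaqqaSaqqai ⇒ iaqqaiSiaqqai   [S -> i S i]
iaqqaiSiaqqai ⇒ iaqqaiqSqiaqqai   [S -> q S q]
iaqqaiqSqiaqqai ⇒ iaqqaiqqSqqiaqqai   [S -> q S q]
iaqqaiqqSqqiaqqai ⇒ iaqqaiqqiSiqqiaqqai   [S -> i S i]
iaqqaiqqiSiqqiaqqai ⇒ iaqqaiqqiqSqiqqiaqqai   [S -> q S q]
iaqqaiqqiqSqiqqiaqqai ⇒ iaqqaiqqiqaSaqiqqiaqqai   [S -> a S a]
iaqqaiqqiqaSaqiqqiaqqai ⇒ iaqqaiqqiqaaqiqqiaqqai   [S -> ε]

S ⇒ iSi ⇒ iaSai ⇒ iaqSqai ⇒ iaqqSqqai ⇒ iaqqaSaqqai ⇒ iaqqaiSiaqqai ⇒ iaqqaiqSqiaqqai ⇒ iaqqaiqqSqqiaqqai ⇒ iaqqaiqqiSiqqiaqqai ⇒ iaqqaiqqiqSqiqqiaqqai ⇒ iaqqaiqqiqaSaqiqqiaqqai ⇒ iaqqaiqqiqaaqiqqiaqqai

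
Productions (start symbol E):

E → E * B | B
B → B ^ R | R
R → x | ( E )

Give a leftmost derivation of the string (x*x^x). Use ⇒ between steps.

E ⇒ B   [E → B]
B ⇒ R   [B → R]
R ⇒ (E)   [R → ( E )]
(E) ⇒ (E*B)   [E → E * B]
(E*B) ⇒ (B*B)   [E → B]
(B*B) ⇒ (R*B)   [B → R]
(R*B) ⇒ (x*B)   [R → x]
(x*B) ⇒ (x*B^R)   [B → B ^ R]
(x*B^R) ⇒ (x*R^R)   [B → R]
(x*R^R) ⇒ (x*x^R)   [R → x]
(x*x^R) ⇒ (x*x^x)   [R → x]

E ⇒ B ⇒ R ⇒ (E) ⇒ (E*B) ⇒ (B*B) ⇒ (R*B) ⇒ (x*B) ⇒ (x*B^R) ⇒ (x*R^R) ⇒ (x*x^R) ⇒ (x*x^x)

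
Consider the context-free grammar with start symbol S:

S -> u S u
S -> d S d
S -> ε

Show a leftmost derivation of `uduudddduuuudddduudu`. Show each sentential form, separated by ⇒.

S ⇒ uSu   [S -> u S u]
uSu ⇒ udSdu   [S -> d S d]
udSdu ⇒ uduSudu   [S -> u S u]
uduSudu ⇒ uduuSuudu   [S -> u S u]
uduuSuudu ⇒ uduudSduudu   [S -> d S d]
uduudSduudu ⇒ uduuddSdduudu   [S -> d S d]
uduuddSdduudu ⇒ uduudddSddduudu   [S -> d S d]
uduudddSddduudu ⇒ uduuddddSdddduudu   [S -> d S d]
uduuddddSdddduudu ⇒ uduudddduSudddduudu   [S -> u S u]
uduudddduSudddduudu ⇒ uduudddduuSuudddduudu   [S -> u S u]
uduudddduuSuudddduudu ⇒ uduudddduuuudddduudu   [S -> ε]

S ⇒ uSu ⇒ udSdu ⇒ uduSudu ⇒ uduuSuudu ⇒ uduudSduudu ⇒ uduuddSdduudu ⇒ uduudddSddduudu ⇒ uduuddddSdddduudu ⇒ uduudddduSudddduudu ⇒ uduudddduuSuudddduudu ⇒ uduudddduuuudddduudu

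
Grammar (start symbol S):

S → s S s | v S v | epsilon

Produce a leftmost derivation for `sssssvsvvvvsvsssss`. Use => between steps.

S=>sSs=>ssSss=>sssSsss=>ssssSssss=>sssssSsssss=>sssssvSvsssss=>sssssvsSsvsssss=>sssssvsvSvsvsssss=>sssssvsvvSvvsvsssss=>sssssvsvvvvsvsssss

S => sSs   [S → s S s]
sSs => ssSss   [S → s S s]
ssSss => sssSsss   [S → s S s]
sssSsss => ssssSssss   [S → s S s]
ssssSssss => sssssSsssss   [S → s S s]
sssssSsssss => sssssvSvsssss   [S → v S v]
sssssvSvsssss => sssssvsSsvsssss   [S → s S s]
sssssvsSsvsssss => sssssvsvSvsvsssss   [S → v S v]
sssssvsvSvsvsssss => sssssvsvvSvvsvsssss   [S → v S v]
sssssvsvvSvvsvsssss => sssssvsvvvvsvsssss   [S → epsilon]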